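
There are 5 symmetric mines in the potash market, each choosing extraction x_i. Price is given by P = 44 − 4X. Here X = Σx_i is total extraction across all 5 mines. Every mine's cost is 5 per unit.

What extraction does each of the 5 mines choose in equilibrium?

A representative mine's profit is π_i = x_i(44 − 4X) − 5x_i, with X = x_i + Σ_{j≠i} x_j.
First-order condition: 39 − 8x_i − 4Σ_{j≠i} x_j = 0.
With identical mines, set every x_j = x: then 39 − 8x − 16x = 0, i.e. x = 39/24 = 1.625.

1.625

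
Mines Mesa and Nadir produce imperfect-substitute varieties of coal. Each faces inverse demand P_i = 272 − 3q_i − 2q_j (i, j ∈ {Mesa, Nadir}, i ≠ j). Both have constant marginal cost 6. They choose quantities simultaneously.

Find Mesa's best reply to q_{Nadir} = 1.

Mine Mesa's profit: π = q_{Mesa}(272 − 3q_{Mesa} − 2q_{Nadir}) − 6q_{Mesa}.
∂π/∂q_{Mesa} = 266 − 6q_{Mesa} − 2q_{Nadir} = 0 ⇒ q_{Mesa} = 133/3 − (1/3)q_{Nadir}.
At q_{Nadir} = 1: q_{Mesa} = 133/3 − (1/3)·1 = 44.

44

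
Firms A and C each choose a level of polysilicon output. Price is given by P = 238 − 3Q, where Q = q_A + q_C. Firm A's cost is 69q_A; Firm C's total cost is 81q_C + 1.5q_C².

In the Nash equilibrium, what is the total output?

Firm A's profit: π = q_A(238 − 3(q_A + q_C)) − 69q_A.
∂π/∂q_A = 169 − 6q_A − 3q_C = 0, so q_A = 169/6 − 0.5q_C.
For C: ∂π/∂q_C = 157 − 9q_C − 3q_A = 0 ⇒ q_C = 157/9 − (1/3)q_A.
Solving the two reaction functions simultaneously: (1 − (−0.5)(−1/3))q_A = 169/6 − 0.5·(157/9), so (5/6)q_A = 175/9 and q_A = 70/3.
Then q_C = 157/9 − (1/3)·(70/3) = 29/3.
Total output: 70/3 + 29/3 = 33.

33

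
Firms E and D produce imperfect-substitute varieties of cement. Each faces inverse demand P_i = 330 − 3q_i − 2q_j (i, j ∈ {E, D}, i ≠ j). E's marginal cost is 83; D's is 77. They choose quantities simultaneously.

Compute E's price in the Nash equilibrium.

174.5

Firm E's profit: π = q_E(330 − 3q_E − 2q_D) − 83q_E.
∂π/∂q_E = 247 − 6q_E − 2q_D = 0 ⇒ q_E = 247/6 − (1/3)q_D.
Similarly q_D = 253/6 − (1/3)q_E.
Solving the two reaction functions simultaneously: (1 − (−1/3)(−1/3))q_E = 247/6 − (1/3)·(253/6), so (8/9)q_E = 244/9 and q_E = 30.5.
Then q_D = 253/6 − (1/3)·30.5 = 32.
P_E = 330 − 3·30.5 − 2·32 = 174.5.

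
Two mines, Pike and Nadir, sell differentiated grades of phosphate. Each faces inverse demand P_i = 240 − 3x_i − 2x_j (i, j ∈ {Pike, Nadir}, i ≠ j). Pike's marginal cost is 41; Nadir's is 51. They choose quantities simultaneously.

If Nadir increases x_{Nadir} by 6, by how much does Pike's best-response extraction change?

-2

Mine Pike's profit: π = x_{Pike}(240 − 3x_{Pike} − 2x_{Nadir}) − 41x_{Pike}.
∂π/∂x_{Pike} = 199 − 6x_{Pike} − 2x_{Nadir} = 0 ⇒ x_{Pike} = 199/6 − (1/3)x_{Nadir}.
The reaction-function slope is −1/3, so a 6-unit rise in x_{Nadir} moves x_{Pike} by −1/3 × 6 = −2. Pike's best response falls — the actions are strategic substitutes.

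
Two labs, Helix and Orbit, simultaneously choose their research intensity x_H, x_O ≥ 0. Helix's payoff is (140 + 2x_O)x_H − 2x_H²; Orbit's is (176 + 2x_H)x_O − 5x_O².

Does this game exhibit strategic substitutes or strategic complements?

strategic complements

Expanding Helix's payoff: 140x_H + 2x_Ox_H − 2x_H².
∂π/∂x_H = 140 + 2x_O − 4x_H = 0, so x_H = 35 + 0.5x_O.
The best-response slope dx_H/dx_O = 0.5 > 0: the reaction function is upward-sloping, so the choices are strategic complements.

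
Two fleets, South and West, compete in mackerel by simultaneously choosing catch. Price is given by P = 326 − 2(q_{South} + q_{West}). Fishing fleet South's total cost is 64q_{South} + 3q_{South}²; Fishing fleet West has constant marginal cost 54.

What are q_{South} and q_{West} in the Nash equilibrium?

Fishing fleet South's profit: π = q_{South}(326 − 2(q_{South} + q_{West})) − 64q_{South} − 3q_{South}².
∂π/∂q_{South} = 262 − 10q_{South} − 2q_{West} = 0, so q_{South} = 26.2 − 0.2q_{West}.
For West: ∂π/∂q_{West} = 272 − 4q_{West} − 2q_{South} = 0 ⇒ q_{West} = 68 − 0.5q_{South}.
Substituting the second reaction function into the first: q_{South} = 26.2 − 0.2(68 − 0.5q_{South}), which gives 0.9q_{South} = 12.6 ⇒ q_{South} = 14.
Then q_{West} = 68 − 0.5·14 = 61.

14, 61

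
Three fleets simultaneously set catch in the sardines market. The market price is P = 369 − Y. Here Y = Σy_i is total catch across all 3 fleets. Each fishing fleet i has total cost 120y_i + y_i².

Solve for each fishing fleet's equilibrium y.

41.5

A representative fishing fleet's profit is π_i = y_i(369 − Y) − 120y_i − y_i², with Y = y_i + Σ_{j≠i} y_j.
First-order condition: 249 − 4y_i − Σ_{j≠i} y_j = 0.
With identical fishing fleets, set every y_j = y: then 249 − 4y − 2y = 0, i.e. y = 249/6 = 41.5.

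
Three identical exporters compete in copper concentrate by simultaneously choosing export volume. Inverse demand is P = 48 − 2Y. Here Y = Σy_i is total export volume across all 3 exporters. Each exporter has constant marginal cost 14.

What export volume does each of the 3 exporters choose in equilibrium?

A representative exporter's profit is π_i = y_i(48 − 2Y) − 14y_i, with Y = y_i + Σ_{j≠i} y_j.
First-order condition: 34 − 4y_i − 2Σ_{j≠i} y_j = 0.
In a symmetric equilibrium every exporter chooses the same y, so Σ_{j≠i} y_j = 2y. The condition becomes 34 − 8y = 0, giving y = 34/8 = 4.25.

4.25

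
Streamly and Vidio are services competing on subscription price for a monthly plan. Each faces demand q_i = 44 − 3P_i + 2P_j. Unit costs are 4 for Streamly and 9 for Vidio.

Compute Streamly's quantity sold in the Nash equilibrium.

32.8125

Streamly's profit: π = (P_{Streamly} − 4)(44 − 3P_{Streamly} + 2P_{Vidio}).
∂π/∂P_{Streamly} = 56 − 6P_{Streamly} + 2P_{Vidio} = 0 ⇒ P_{Streamly} = 28/3 + (1/3)P_{Vidio}.
Similarly P_{Vidio} = 71/6 + (1/3)P_{Streamly}.
Plugging P_{Vidio} into Streamly's best response: P_{Streamly} = 28/3 + (1/3)(71/6 + (1/3)P_{Streamly}) ⇒ (8/9)P_{Streamly} = 239/18, so P_{Streamly} = 14.9375.
Then P_{Vidio} = 71/6 + (1/3)·14.9375 = 16.8125.
q_{Streamly} = 44 − 3·14.9375 + 2·16.8125 = 32.8125.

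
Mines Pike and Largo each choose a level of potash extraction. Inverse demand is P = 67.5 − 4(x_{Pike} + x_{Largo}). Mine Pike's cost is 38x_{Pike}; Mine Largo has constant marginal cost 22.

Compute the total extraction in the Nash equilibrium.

Mine Pike's profit: π = x_{Pike}(67.5 − 4(x_{Pike} + x_{Largo})) − 38x_{Pike}.
∂π/∂x_{Pike} = 29.5 − 8x_{Pike} − 4x_{Largo} = 0, so x_{Pike} = 3.6875 − 0.5x_{Largo}.
By the same steps for Largo: x_{Largo} = 5.6875 − 0.5x_{Pike}.
Solving the two reaction functions simultaneously: (1 − (−0.5)(−0.5))x_{Pike} = 3.6875 − 0.5·5.6875, so 0.75x_{Pike} = 27/32 and x_{Pike} = 1.125.
Then x_{Largo} = 5.6875 − 0.5·1.125 = 5.125.
Total extraction: 1.125 + 5.125 = 6.25.

6.25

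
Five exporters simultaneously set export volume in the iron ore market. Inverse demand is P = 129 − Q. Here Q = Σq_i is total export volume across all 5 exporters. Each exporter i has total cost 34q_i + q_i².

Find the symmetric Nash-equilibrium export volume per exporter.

A representative exporter's profit is π_i = q_i(129 − Q) − 34q_i − q_i², with Q = q_i + Σ_{j≠i} q_j.
First-order condition: 95 − 4q_i − Σ_{j≠i} q_j = 0.
With identical exporters, set every q_j = q: then 95 − 4q − 4q = 0, i.e. q = 95/8 = 11.875.

11.875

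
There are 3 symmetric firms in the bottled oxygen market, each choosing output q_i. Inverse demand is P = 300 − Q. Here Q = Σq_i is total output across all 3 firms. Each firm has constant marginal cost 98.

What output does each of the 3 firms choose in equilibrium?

50.5

A representative firm's profit is π_i = q_i(300 − Q) − 98q_i, with Q = q_i + Σ_{j≠i} q_j.
First-order condition: 202 − 2q_i − Σ_{j≠i} q_j = 0.
In a symmetric equilibrium every firm chooses the same q, so Σ_{j≠i} q_j = 2q. The condition becomes 202 − 4q = 0, giving q = 202/4 = 50.5.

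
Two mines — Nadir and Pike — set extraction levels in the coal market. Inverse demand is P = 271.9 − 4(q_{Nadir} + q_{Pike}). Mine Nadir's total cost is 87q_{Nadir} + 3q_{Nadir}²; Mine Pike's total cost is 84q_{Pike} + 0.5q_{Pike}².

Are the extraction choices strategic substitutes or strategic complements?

Mine Nadir's profit: π = q_{Nadir}(271.9 − 4(q_{Nadir} + q_{Pike})) − 87q_{Nadir} − 3q_{Nadir}².
∂π/∂q_{Nadir} = 184.9 − 14q_{Nadir} − 4q_{Pike} = 0, so q_{Nadir} = 1849/140 − (2/7)q_{Pike}.
The best-response slope dq_{Nadir}/dq_{Pike} = −2/7 < 0: the reaction function is downward-sloping, so the choices are strategic substitutes.

strategic substitutes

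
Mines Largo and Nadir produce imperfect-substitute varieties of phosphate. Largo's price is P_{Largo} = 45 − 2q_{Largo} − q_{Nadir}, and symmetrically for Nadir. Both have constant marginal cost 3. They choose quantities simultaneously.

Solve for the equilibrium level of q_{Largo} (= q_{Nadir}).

Mine Largo's profit: π = q_{Largo}(45 − 2q_{Largo} − q_{Nadir}) − 3q_{Largo}.
∂π/∂q_{Largo} = 42 − 4q_{Largo} − q_{Nadir} = 0 ⇒ q_{Largo} = 10.5 − 0.25q_{Nadir}.
The game is symmetric, so in equilibrium q_{Nadir} = q_{Largo}: the reaction function gives 1.25q_{Largo} = 10.5, hence q_{Largo} = 8.4.

8.4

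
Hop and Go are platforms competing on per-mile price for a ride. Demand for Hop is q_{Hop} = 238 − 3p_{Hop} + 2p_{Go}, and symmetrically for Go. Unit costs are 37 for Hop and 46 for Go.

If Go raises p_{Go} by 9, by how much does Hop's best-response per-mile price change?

Hop's profit: π = (p_{Hop} − 37)(238 − 3p_{Hop} + 2p_{Go}).
∂π/∂p_{Hop} = 349 − 6p_{Hop} + 2p_{Go} = 0 ⇒ p_{Hop} = 349/6 + (1/3)p_{Go}.
The reaction-function slope is 1/3, so a 9-unit rise in p_{Go} moves p_{Hop} by 1/3 × 9 = 3. Hop's best response rises — the actions are strategic complements.

3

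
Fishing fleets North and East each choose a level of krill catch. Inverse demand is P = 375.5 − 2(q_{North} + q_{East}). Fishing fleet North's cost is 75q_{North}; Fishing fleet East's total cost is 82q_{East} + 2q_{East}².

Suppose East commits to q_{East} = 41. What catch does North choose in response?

Fishing fleet North's profit: π = q_{North}(375.5 − 2(q_{North} + q_{East})) − 75q_{North}.
∂π/∂q_{North} = 300.5 − 4q_{North} − 2q_{East} = 0, so q_{North} = 75.125 − 0.5q_{East}.
At q_{East} = 41: q_{North} = 75.125 − 0.5·41 = 54.625.

54.625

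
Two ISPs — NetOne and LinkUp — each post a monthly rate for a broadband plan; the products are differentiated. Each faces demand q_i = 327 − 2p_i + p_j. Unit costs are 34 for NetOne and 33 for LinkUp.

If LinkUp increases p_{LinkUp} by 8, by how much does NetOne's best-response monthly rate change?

NetOne's profit: π = (p_{NetOne} − 34)(327 − 2p_{NetOne} + p_{LinkUp}).
∂π/∂p_{NetOne} = 395 − 4p_{NetOne} + p_{LinkUp} = 0 ⇒ p_{NetOne} = 98.75 + 0.25p_{LinkUp}.
The reaction-function slope is 0.25, so an 8-unit rise in p_{LinkUp} moves p_{NetOne} by 0.25 × 8 = 2. NetOne's best response rises — the actions are strategic complements.

2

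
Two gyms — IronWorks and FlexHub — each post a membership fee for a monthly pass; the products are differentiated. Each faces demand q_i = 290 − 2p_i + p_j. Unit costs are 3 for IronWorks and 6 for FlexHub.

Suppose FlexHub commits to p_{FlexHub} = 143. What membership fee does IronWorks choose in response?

IronWorks's profit: π = (p_{IronWorks} − 3)(290 − 2p_{IronWorks} + p_{FlexHub}).
∂π/∂p_{IronWorks} = 296 − 4p_{IronWorks} + p_{FlexHub} = 0 ⇒ p_{IronWorks} = 74 + 0.25p_{FlexHub}.
At p_{FlexHub} = 143: p_{IronWorks} = 74 + 0.25·143 = 109.75.

109.75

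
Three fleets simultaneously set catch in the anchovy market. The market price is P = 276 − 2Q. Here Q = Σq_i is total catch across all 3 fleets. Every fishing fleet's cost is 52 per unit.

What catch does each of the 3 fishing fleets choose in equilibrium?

28

A representative fishing fleet's profit is π_i = q_i(276 − 2Q) − 52q_i, with Q = q_i + Σ_{j≠i} q_j.
First-order condition: 224 − 4q_i − 2Σ_{j≠i} q_j = 0.
With identical fishing fleets, set every q_j = q: then 224 − 4q − 4q = 0, i.e. q = 224/8 = 28.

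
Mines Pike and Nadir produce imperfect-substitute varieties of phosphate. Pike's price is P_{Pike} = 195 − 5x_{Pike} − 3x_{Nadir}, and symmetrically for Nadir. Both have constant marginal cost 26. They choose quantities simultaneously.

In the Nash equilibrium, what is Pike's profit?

Mine Pike's profit: π = x_{Pike}(195 − 5x_{Pike} − 3x_{Nadir}) − 26x_{Pike}.
∂π/∂x_{Pike} = 169 − 10x_{Pike} − 3x_{Nadir} = 0 ⇒ x_{Pike} = 16.9 − 0.3x_{Nadir}.
The game is symmetric, so in equilibrium x_{Nadir} = x_{Pike}: the reaction function gives 1.3x_{Pike} = 16.9, hence x_{Pike} = 13.
P_{Pike} = 195 − 5·13 − 3·13 = 91.
Profit = (91 − 26)·13 = 845.

845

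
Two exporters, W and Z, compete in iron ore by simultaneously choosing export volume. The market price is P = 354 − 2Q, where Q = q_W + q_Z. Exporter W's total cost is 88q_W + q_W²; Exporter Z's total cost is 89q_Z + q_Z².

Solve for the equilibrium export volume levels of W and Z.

33.3125, 33.0625

Exporter W's profit: π = q_W(354 − 2(q_W + q_Z)) − 88q_W − q_W².
∂π/∂q_W = 266 − 6q_W − 2q_Z = 0, so q_W = 133/3 − (1/3)q_Z.
By the same steps for Z: q_Z = 265/6 − (1/3)q_W.
Substituting the second reaction function into the first: q_W = 133/3 − (1/3)(265/6 − (1/3)q_W), which gives (8/9)q_W = 533/18 ⇒ q_W = 33.3125.
Then q_Z = 265/6 − (1/3)·33.3125 = 33.0625.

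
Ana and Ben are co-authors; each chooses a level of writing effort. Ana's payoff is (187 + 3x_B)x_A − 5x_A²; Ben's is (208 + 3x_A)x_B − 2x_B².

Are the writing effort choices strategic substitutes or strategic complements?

strategic complements

Expanding Ana's payoff: 187x_A + 3x_Bx_A − 5x_A².
∂π/∂x_A = 187 + 3x_B − 10x_A = 0, so x_A = 18.7 + 0.3x_B.
The best-response slope dx_A/dx_B = 0.3 > 0: the reaction function is upward-sloping, so the choices are strategic complements.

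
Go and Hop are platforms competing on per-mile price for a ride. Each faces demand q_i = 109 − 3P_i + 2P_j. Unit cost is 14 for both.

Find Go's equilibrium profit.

1692.1875

Go's profit: π = (P_{Go} − 14)(109 − 3P_{Go} + 2P_{Hop}).
∂π/∂P_{Go} = 151 − 6P_{Go} + 2P_{Hop} = 0 ⇒ P_{Go} = 151/6 + (1/3)P_{Hop}.
By symmetry P_{Hop} = P_{Go}; substituting into the reaction function, (2/3)P_{Go} = 151/6 and P_{Go} = 37.75.
q_{Go} = 109 − 3·37.75 + 2·37.75 = 71.25.
Profit = (37.75 − 14)·71.25 = 1692.1875.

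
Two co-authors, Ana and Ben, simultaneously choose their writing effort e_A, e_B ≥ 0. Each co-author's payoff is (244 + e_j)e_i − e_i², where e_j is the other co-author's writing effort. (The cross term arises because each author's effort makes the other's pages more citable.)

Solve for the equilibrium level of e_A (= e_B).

244

Ana's payoff is (244 + e_B)e_A − e_A².
∂π/∂e_A = 244 + e_B − 2e_A = 0, so e_A = 122 + 0.5e_B.
Setting e_A = e_B in the reaction function: e_A = 122 + 0.5e_A, so e_A = 122 / 0.5 = 244.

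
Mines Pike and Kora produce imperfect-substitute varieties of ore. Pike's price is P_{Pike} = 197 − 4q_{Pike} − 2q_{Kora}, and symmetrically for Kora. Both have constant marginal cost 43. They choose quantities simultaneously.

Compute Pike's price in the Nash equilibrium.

Mine Pike's profit: π = q_{Pike}(197 − 4q_{Pike} − 2q_{Kora}) − 43q_{Pike}.
∂π/∂q_{Pike} = 154 − 8q_{Pike} − 2q_{Kora} = 0 ⇒ q_{Pike} = 19.25 − 0.25q_{Kora}.
Setting q_{Pike} = q_{Kora} in the reaction function: q_{Pike} = 19.25 − 0.25q_{Pike}, so q_{Pike} = 19.25 / 1.25 = 15.4.
P_{Pike} = 197 − 4·15.4 − 2·15.4 = 104.6.

104.6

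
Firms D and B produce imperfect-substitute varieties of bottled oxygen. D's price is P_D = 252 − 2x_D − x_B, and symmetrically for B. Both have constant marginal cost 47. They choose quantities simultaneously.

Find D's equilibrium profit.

3362

Firm D's profit: π = x_D(252 − 2x_D − x_B) − 47x_D.
∂π/∂x_D = 205 − 4x_D − x_B = 0 ⇒ x_D = 51.25 − 0.25x_B.
By symmetry x_B = x_D; substituting into the reaction function, 1.25x_D = 51.25 and x_D = 41.
P_D = 252 − 2·41 − 41 = 129.
Profit = (129 − 47)·41 = 3362.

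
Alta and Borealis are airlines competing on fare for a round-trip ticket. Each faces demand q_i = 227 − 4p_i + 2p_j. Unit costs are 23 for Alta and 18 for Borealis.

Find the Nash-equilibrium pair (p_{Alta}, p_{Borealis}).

52.5, 50.5

Alta's profit: π = (p_{Alta} − 23)(227 − 4p_{Alta} + 2p_{Borealis}).
∂π/∂p_{Alta} = 319 − 8p_{Alta} + 2p_{Borealis} = 0 ⇒ p_{Alta} = 39.875 + 0.25p_{Borealis}.
Similarly p_{Borealis} = 37.375 + 0.25p_{Alta}.
Plugging p_{Borealis} into Alta's best response: p_{Alta} = 39.875 + 0.25(37.375 + 0.25p_{Alta}) ⇒ 0.9375p_{Alta} = 1575/32, so p_{Alta} = 52.5.
Then p_{Borealis} = 37.375 + 0.25·52.5 = 50.5.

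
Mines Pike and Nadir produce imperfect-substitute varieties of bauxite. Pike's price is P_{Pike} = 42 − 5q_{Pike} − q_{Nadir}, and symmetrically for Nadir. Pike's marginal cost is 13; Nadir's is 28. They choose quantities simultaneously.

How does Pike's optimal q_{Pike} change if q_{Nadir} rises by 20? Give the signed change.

-2

Mine Pike's profit: π = q_{Pike}(42 − 5q_{Pike} − q_{Nadir}) − 13q_{Pike}.
∂π/∂q_{Pike} = 29 − 10q_{Pike} − q_{Nadir} = 0 ⇒ q_{Pike} = 2.9 − 0.1q_{Nadir}.
The reaction-function slope is −0.1, so a 20-unit rise in q_{Nadir} moves q_{Pike} by −0.1 × 20 = −2. Pike's best response falls — the actions are strategic substitutes.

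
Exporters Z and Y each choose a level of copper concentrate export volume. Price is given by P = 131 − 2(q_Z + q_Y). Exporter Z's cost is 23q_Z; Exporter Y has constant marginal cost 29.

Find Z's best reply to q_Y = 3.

Exporter Z's profit: π = q_Z(131 − 2(q_Z + q_Y)) − 23q_Z.
∂π/∂q_Z = 108 − 4q_Z − 2q_Y = 0, so q_Z = 27 − 0.5q_Y.
At q_Y = 3: q_Z = 27 − 0.5·3 = 25.5.

25.5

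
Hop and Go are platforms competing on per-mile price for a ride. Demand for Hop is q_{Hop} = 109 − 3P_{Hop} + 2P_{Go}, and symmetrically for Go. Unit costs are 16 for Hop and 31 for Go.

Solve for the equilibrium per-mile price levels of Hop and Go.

Hop's profit: π = (P_{Hop} − 16)(109 − 3P_{Hop} + 2P_{Go}).
∂π/∂P_{Hop} = 157 − 6P_{Hop} + 2P_{Go} = 0 ⇒ P_{Hop} = 157/6 + (1/3)P_{Go}.
Similarly P_{Go} = 101/3 + (1/3)P_{Hop}.
Substituting the second reaction function into the first: P_{Hop} = 157/6 + (1/3)(101/3 + (1/3)P_{Hop}), which gives (8/9)P_{Hop} = 673/18 ⇒ P_{Hop} = 42.0625.
Then P_{Go} = 101/3 + (1/3)·42.0625 = 47.6875.

42.0625, 47.6875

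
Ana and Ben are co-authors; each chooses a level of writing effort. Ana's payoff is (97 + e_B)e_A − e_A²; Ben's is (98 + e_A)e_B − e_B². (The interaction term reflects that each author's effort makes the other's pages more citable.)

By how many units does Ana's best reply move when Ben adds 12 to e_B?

6

Expanding Ana's payoff: 97e_A + e_Be_A − e_A².
∂π/∂e_A = 97 + e_B − 2e_A = 0, so e_A = 48.5 + 0.5e_B.
The reaction-function slope is 0.5, so a 12-unit rise in e_B moves e_A by 0.5 × 12 = 6. Ana's best response rises — the actions are strategic complements.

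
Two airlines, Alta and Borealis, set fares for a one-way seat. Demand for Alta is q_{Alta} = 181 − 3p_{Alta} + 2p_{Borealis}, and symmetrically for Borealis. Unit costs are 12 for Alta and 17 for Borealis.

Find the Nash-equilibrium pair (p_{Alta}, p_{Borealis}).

Alta's profit: π = (p_{Alta} − 12)(181 − 3p_{Alta} + 2p_{Borealis}).
∂π/∂p_{Alta} = 217 − 6p_{Alta} + 2p_{Borealis} = 0 ⇒ p_{Alta} = 217/6 + (1/3)p_{Borealis}.
Similarly p_{Borealis} = 116/3 + (1/3)p_{Alta}.
Plugging p_{Borealis} into Alta's best response: p_{Alta} = 217/6 + (1/3)(116/3 + (1/3)p_{Alta}) ⇒ (8/9)p_{Alta} = 883/18, so p_{Alta} = 55.1875.
Then p_{Borealis} = 116/3 + (1/3)·55.1875 = 57.0625.

55.1875, 57.0625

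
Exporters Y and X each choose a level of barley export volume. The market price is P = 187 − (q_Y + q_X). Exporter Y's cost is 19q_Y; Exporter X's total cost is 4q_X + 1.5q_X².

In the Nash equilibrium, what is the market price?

Exporter Y's profit: π = q_Y(187 − (q_Y + q_X)) − 19q_Y.
∂π/∂q_Y = 168 − 2q_Y − q_X = 0, so q_Y = 84 − 0.5q_X.
For X: ∂π/∂q_X = 183 − 5q_X − q_Y = 0 ⇒ q_X = 36.6 − 0.2q_Y.
Plugging q_X into Y's best response: q_Y = 84 − 0.5(36.6 − 0.2q_Y) ⇒ 0.9q_Y = 65.7, so q_Y = 73.
Then q_X = 36.6 − 0.2·73 = 22.
Equilibrium price: P = 187 − 95 = 92.

92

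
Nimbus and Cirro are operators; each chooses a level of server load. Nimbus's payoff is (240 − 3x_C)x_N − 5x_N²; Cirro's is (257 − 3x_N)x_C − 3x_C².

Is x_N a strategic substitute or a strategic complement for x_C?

Expanding Nimbus's payoff: 240x_N − 3x_Cx_N − 5x_N².
∂π/∂x_N = 240 − 3x_C − 10x_N = 0, so x_N = 24 − 0.3x_C.
The best-response slope dx_N/dx_C = −0.3 < 0: the reaction function is downward-sloping, so the choices are strategic substitutes.

strategic substitutes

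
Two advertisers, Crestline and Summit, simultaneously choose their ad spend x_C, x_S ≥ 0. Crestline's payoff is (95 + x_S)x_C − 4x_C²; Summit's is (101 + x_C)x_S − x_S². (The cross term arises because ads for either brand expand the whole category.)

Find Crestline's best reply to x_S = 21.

Expanding Crestline's payoff: 95x_C + x_Sx_C − 4x_C².
∂π/∂x_C = 95 + x_S − 8x_C = 0, so x_C = 11.875 + 0.125x_S.
At x_S = 21: x_C = 11.875 + 0.125·21 = 14.5.

14.5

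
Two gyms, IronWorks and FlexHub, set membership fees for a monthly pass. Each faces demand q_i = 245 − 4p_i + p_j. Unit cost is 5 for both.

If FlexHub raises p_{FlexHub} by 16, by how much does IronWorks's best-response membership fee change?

2

IronWorks's profit: π = (p_{IronWorks} − 5)(245 − 4p_{IronWorks} + p_{FlexHub}).
∂π/∂p_{IronWorks} = 265 − 8p_{IronWorks} + p_{FlexHub} = 0 ⇒ p_{IronWorks} = 33.125 + 0.125p_{FlexHub}.
The reaction-function slope is 0.125, so a 16-unit rise in p_{FlexHub} moves p_{IronWorks} by 0.125 × 16 = 2. IronWorks's best response rises — the actions are strategic complements.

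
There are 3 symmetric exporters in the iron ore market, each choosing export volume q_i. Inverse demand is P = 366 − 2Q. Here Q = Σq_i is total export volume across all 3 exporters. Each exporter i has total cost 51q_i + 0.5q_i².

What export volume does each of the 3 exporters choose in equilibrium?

A representative exporter's profit is π_i = q_i(366 − 2Q) − 51q_i − 0.5q_i², with Q = q_i + Σ_{j≠i} q_j.
First-order condition: 315 − 5q_i − 2Σ_{j≠i} q_j = 0.
In a symmetric equilibrium every exporter chooses the same q, so Σ_{j≠i} q_j = 2q. The condition becomes 315 − 9q = 0, giving q = 315/9 = 35.

35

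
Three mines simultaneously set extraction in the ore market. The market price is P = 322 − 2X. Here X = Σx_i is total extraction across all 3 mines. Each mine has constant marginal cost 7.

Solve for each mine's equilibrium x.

39.375

A representative mine's profit is π_i = x_i(322 − 2X) − 7x_i, with X = x_i + Σ_{j≠i} x_j.
First-order condition: 315 − 4x_i − 2Σ_{j≠i} x_j = 0.
In a symmetric equilibrium every mine chooses the same x, so Σ_{j≠i} x_j = 2x. The condition becomes 315 − 8x = 0, giving x = 315/8 = 39.375.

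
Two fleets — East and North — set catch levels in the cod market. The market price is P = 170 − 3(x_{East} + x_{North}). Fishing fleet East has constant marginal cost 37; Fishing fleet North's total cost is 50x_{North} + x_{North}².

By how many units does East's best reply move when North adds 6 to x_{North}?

Fishing fleet East's profit: π = x_{East}(170 − 3(x_{East} + x_{North})) − 37x_{East}.
∂π/∂x_{East} = 133 − 6x_{East} − 3x_{North} = 0, so x_{East} = 133/6 − 0.5x_{North}.
The reaction-function slope is −0.5, so a 6-unit rise in x_{North} moves x_{East} by −0.5 × 6 = −3. East's best response falls — the actions are strategic substitutes.

-3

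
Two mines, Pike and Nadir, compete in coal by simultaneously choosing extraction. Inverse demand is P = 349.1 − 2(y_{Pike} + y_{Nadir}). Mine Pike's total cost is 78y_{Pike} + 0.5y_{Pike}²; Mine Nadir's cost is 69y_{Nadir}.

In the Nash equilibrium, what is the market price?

Mine Pike's profit: π = y_{Pike}(349.1 − 2(y_{Pike} + y_{Nadir})) − 78y_{Pike} − 0.5y_{Pike}².
∂π/∂y_{Pike} = 271.1 − 5y_{Pike} − 2y_{Nadir} = 0, so y_{Pike} = 54.22 − 0.4y_{Nadir}.
For Nadir: ∂π/∂y_{Nadir} = 280.1 − 4y_{Nadir} − 2y_{Pike} = 0 ⇒ y_{Nadir} = 70.025 − 0.5y_{Pike}.
Solving the two reaction functions simultaneously: (1 − (−0.4)(−0.5))y_{Pike} = 54.22 − 0.4·70.025, so 0.8y_{Pike} = 26.21 and y_{Pike} = 32.7625.
Then y_{Nadir} = 70.025 − 0.5·32.7625 = 8583/160.
Equilibrium price: P = 349.1 − 2·(2765/32) = 176.2875.

176.2875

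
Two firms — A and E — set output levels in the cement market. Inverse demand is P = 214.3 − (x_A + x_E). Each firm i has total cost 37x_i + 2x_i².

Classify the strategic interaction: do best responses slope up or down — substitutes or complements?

strategic substitutes

Firm A's profit: π = x_A(214.3 − (x_A + x_E)) − 37x_A − 2x_A².
∂π/∂x_A = 177.3 − 6x_A − x_E = 0, so x_A = 29.55 − (1/6)x_E.
The best-response slope dx_A/dx_E = −1/6 < 0: the reaction function is downward-sloping, so the choices are strategic substitutes.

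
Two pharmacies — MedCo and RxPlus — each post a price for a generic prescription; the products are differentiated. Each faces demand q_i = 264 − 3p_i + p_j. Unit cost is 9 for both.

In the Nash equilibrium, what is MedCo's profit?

7261.92

MedCo's profit: π = (p_{MedCo} − 9)(264 − 3p_{MedCo} + p_{RxPlus}).
∂π/∂p_{MedCo} = 291 − 6p_{MedCo} + p_{RxPlus} = 0 ⇒ p_{MedCo} = 48.5 + (1/6)p_{RxPlus}.
Setting p_{MedCo} = p_{RxPlus} in the reaction function: p_{MedCo} = 48.5 + (1/6)p_{MedCo}, so p_{MedCo} = 48.5 / (5/6) = 58.2.
q_{MedCo} = 264 − 3·58.2 + 58.2 = 147.6.
Profit = (58.2 − 9)·147.6 = 7261.92.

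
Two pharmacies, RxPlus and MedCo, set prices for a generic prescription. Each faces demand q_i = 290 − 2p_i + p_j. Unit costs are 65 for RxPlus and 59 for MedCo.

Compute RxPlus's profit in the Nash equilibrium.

RxPlus's profit: π = (p_{RxPlus} − 65)(290 − 2p_{RxPlus} + p_{MedCo}).
∂π/∂p_{RxPlus} = 420 − 4p_{RxPlus} + p_{MedCo} = 0 ⇒ p_{RxPlus} = 105 + 0.25p_{MedCo}.
Similarly p_{MedCo} = 102 + 0.25p_{RxPlus}.
Substituting the second reaction function into the first: p_{RxPlus} = 105 + 0.25(102 + 0.25p_{RxPlus}), which gives 0.9375p_{RxPlus} = 130.5 ⇒ p_{RxPlus} = 139.2.
Then p_{MedCo} = 102 + 0.25·139.2 = 136.8.
q_{RxPlus} = 290 − 2·139.2 + 136.8 = 148.4.
Profit = (139.2 − 65)·148.4 = 11011.28.

11011.28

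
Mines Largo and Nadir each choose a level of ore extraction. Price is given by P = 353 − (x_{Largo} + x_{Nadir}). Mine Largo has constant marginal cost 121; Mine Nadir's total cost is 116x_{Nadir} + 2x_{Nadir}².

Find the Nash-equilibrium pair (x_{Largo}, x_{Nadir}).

Mine Largo's profit: π = x_{Largo}(353 − (x_{Largo} + x_{Nadir})) − 121x_{Largo}.
∂π/∂x_{Largo} = 232 − 2x_{Largo} − x_{Nadir} = 0, so x_{Largo} = 116 − 0.5x_{Nadir}.
For Nadir: ∂π/∂x_{Nadir} = 237 − 6x_{Nadir} − x_{Largo} = 0 ⇒ x_{Nadir} = 39.5 − (1/6)x_{Largo}.
Plugging x_{Nadir} into Largo's best response: x_{Largo} = 116 − 0.5(39.5 − (1/6)x_{Largo}) ⇒ (11/12)x_{Largo} = 96.25, so x_{Largo} = 105.
Then x_{Nadir} = 39.5 − (1/6)·105 = 22.

105, 22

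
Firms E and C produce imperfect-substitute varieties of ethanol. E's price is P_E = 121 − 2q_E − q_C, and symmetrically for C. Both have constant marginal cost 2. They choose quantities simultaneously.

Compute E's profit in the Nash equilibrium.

1132.88

Firm E's profit: π = q_E(121 − 2q_E − q_C) − 2q_E.
∂π/∂q_E = 119 − 4q_E − q_C = 0 ⇒ q_E = 29.75 − 0.25q_C.
The game is symmetric, so in equilibrium q_C = q_E: the reaction function gives 1.25q_E = 29.75, hence q_E = 23.8.
P_E = 121 − 2·23.8 − 23.8 = 49.6.
Profit = (49.6 − 2)·23.8 = 1132.88.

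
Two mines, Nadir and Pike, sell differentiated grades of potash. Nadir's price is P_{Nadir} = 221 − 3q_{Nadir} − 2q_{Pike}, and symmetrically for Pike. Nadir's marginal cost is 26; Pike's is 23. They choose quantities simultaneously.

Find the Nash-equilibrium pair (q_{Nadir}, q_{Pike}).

Mine Nadir's profit: π = q_{Nadir}(221 − 3q_{Nadir} − 2q_{Pike}) − 26q_{Nadir}.
∂π/∂q_{Nadir} = 195 − 6q_{Nadir} − 2q_{Pike} = 0 ⇒ q_{Nadir} = 32.5 − (1/3)q_{Pike}.
Similarly q_{Pike} = 33 − (1/3)q_{Nadir}.
Plugging q_{Pike} into Nadir's best response: q_{Nadir} = 32.5 − (1/3)(33 − (1/3)q_{Nadir}) ⇒ (8/9)q_{Nadir} = 21.5, so q_{Nadir} = 24.1875.
Then q_{Pike} = 33 − (1/3)·24.1875 = 24.9375.

24.1875, 24.9375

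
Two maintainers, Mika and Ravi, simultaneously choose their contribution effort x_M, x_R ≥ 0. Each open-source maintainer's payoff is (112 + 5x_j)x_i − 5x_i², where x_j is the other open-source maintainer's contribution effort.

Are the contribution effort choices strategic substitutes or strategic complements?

Mika's payoff is (112 + 5x_R)x_M − 5x_M².
∂π/∂x_M = 112 + 5x_R − 10x_M = 0, so x_M = 11.2 + 0.5x_R.
The best-response slope dx_M/dx_R = 0.5 > 0: the reaction function is upward-sloping, so the choices are strategic complements.

strategic complements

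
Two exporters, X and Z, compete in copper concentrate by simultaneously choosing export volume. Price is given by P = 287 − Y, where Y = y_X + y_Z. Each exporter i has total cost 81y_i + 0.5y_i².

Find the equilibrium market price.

184

Exporter X's profit: π = y_X(287 − (y_X + y_Z)) − 81y_X − 0.5y_X².
∂π/∂y_X = 206 − 3y_X − y_Z = 0, so y_X = 206/3 − (1/3)y_Z.
Setting y_X = y_Z in the reaction function: y_X = 206/3 − (1/3)y_X, so y_X = (206/3) / (4/3) = 51.5.
Equilibrium price: P = 287 − 103 = 184.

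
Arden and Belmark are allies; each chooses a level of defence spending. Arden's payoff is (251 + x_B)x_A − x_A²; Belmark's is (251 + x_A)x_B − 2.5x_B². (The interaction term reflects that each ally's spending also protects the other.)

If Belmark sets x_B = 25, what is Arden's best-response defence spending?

138

Expanding Arden's payoff: 251x_A + x_Bx_A − x_A².
∂π/∂x_A = 251 + x_B − 2x_A = 0, so x_A = 125.5 + 0.5x_B.
At x_B = 25: x_A = 125.5 + 0.5·25 = 138.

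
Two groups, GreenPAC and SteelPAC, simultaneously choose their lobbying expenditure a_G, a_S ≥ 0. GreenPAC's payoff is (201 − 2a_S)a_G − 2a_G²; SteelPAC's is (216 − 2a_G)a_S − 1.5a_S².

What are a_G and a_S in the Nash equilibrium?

21.375, 57.75

Expanding GreenPAC's payoff: 201a_G − 2a_Sa_G − 2a_G².
∂π/∂a_G = 201 − 2a_S − 4a_G = 0, so a_G = 50.25 − 0.5a_S.
Likewise for SteelPAC: a_S = 72 − (2/3)a_G.
Plugging a_S into GreenPAC's best response: a_G = 50.25 − 0.5(72 − (2/3)a_G) ⇒ (2/3)a_G = 14.25, so a_G = 21.375.
Then a_S = 72 − (2/3)·21.375 = 57.75.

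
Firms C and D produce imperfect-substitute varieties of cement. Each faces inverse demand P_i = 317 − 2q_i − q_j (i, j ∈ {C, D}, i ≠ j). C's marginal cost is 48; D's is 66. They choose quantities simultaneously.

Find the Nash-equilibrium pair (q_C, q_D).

Firm C's profit: π = q_C(317 − 2q_C − q_D) − 48q_C.
∂π/∂q_C = 269 − 4q_C − q_D = 0 ⇒ q_C = 67.25 − 0.25q_D.
Similarly q_D = 62.75 − 0.25q_C.
Plugging q_D into C's best response: q_C = 67.25 − 0.25(62.75 − 0.25q_C) ⇒ 0.9375q_C = 51.5625, so q_C = 55.
Then q_D = 62.75 − 0.25·55 = 49.

55, 49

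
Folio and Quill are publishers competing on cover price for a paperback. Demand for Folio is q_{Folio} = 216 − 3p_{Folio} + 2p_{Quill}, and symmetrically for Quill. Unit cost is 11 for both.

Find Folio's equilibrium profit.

Folio's profit: π = (p_{Folio} − 11)(216 − 3p_{Folio} + 2p_{Quill}).
∂π/∂p_{Folio} = 249 − 6p_{Folio} + 2p_{Quill} = 0 ⇒ p_{Folio} = 41.5 + (1/3)p_{Quill}.
The game is symmetric, so in equilibrium p_{Quill} = p_{Folio}: the reaction function gives (2/3)p_{Folio} = 41.5, hence p_{Folio} = 62.25.
q_{Folio} = 216 − 3·62.25 + 2·62.25 = 153.75.
Profit = (62.25 − 11)·153.75 = 7879.6875.

7879.6875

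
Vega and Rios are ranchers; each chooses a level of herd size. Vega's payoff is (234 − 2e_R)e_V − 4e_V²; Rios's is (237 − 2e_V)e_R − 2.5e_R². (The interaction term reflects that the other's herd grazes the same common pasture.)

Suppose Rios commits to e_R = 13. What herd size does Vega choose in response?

26

Expanding Vega's payoff: 234e_V − 2e_Re_V − 4e_V².
∂π/∂e_V = 234 − 2e_R − 8e_V = 0, so e_V = 29.25 − 0.25e_R.
At e_R = 13: e_V = 29.25 − 0.25·13 = 26.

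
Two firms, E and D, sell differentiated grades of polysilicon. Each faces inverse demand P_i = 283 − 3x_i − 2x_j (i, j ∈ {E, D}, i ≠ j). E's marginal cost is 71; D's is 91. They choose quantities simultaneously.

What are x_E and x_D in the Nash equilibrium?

Firm E's profit: π = x_E(283 − 3x_E − 2x_D) − 71x_E.
∂π/∂x_E = 212 − 6x_E − 2x_D = 0 ⇒ x_E = 106/3 − (1/3)x_D.
Similarly x_D = 32 − (1/3)x_E.
Plugging x_D into E's best response: x_E = 106/3 − (1/3)(32 − (1/3)x_E) ⇒ (8/9)x_E = 74/3, so x_E = 27.75.
Then x_D = 32 − (1/3)·27.75 = 22.75.

27.75, 22.75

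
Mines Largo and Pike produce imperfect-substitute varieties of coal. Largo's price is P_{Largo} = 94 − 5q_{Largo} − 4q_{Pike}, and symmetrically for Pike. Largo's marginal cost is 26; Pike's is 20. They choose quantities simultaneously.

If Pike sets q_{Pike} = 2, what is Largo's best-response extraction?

6

Mine Largo's profit: π = q_{Largo}(94 − 5q_{Largo} − 4q_{Pike}) − 26q_{Largo}.
∂π/∂q_{Largo} = 68 − 10q_{Largo} − 4q_{Pike} = 0 ⇒ q_{Largo} = 6.8 − 0.4q_{Pike}.
At q_{Pike} = 2: q_{Largo} = 6.8 − 0.4·2 = 6.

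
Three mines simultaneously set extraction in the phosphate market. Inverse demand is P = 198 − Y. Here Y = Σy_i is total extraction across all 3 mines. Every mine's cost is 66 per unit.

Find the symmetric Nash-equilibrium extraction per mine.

33

A representative mine's profit is π_i = y_i(198 − Y) − 66y_i, with Y = y_i + Σ_{j≠i} y_j.
First-order condition: 132 − 2y_i − Σ_{j≠i} y_j = 0.
Imposing symmetry (y_j = y for all j) turns Σ_{j≠i} y_j into 2y, so 132 = 4y and y = 33.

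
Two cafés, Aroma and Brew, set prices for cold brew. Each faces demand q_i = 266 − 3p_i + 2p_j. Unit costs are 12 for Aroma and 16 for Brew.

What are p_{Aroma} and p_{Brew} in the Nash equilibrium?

Aroma's profit: π = (p_{Aroma} − 12)(266 − 3p_{Aroma} + 2p_{Brew}).
∂π/∂p_{Aroma} = 302 − 6p_{Aroma} + 2p_{Brew} = 0 ⇒ p_{Aroma} = 151/3 + (1/3)p_{Brew}.
Similarly p_{Brew} = 157/3 + (1/3)p_{Aroma}.
Substituting the second reaction function into the first: p_{Aroma} = 151/3 + (1/3)(157/3 + (1/3)p_{Aroma}), which gives (8/9)p_{Aroma} = 610/9 ⇒ p_{Aroma} = 76.25.
Then p_{Brew} = 157/3 + (1/3)·76.25 = 77.75.

76.25, 77.75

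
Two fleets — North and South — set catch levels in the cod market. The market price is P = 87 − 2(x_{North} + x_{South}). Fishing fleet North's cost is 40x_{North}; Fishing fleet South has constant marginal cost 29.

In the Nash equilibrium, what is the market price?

52

Fishing fleet North's profit: π = x_{North}(87 − 2(x_{North} + x_{South})) − 40x_{North}.
∂π/∂x_{North} = 47 − 4x_{North} − 2x_{South} = 0, so x_{North} = 11.75 − 0.5x_{South}.
By the same steps for South: x_{South} = 14.5 − 0.5x_{North}.
Substituting the second reaction function into the first: x_{North} = 11.75 − 0.5(14.5 − 0.5x_{North}), which gives 0.75x_{North} = 4.5 ⇒ x_{North} = 6.
Then x_{South} = 14.5 − 0.5·6 = 11.5.
Equilibrium price: P = 87 − 2·17.5 = 52.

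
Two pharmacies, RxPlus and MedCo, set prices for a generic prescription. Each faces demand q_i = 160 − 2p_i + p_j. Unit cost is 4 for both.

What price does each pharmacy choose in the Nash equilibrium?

RxPlus's profit: π = (p_{RxPlus} − 4)(160 − 2p_{RxPlus} + p_{MedCo}).
∂π/∂p_{RxPlus} = 168 − 4p_{RxPlus} + p_{MedCo} = 0 ⇒ p_{RxPlus} = 42 + 0.25p_{MedCo}.
Setting p_{RxPlus} = p_{MedCo} in the reaction function: p_{RxPlus} = 42 + 0.25p_{RxPlus}, so p_{RxPlus} = 42 / 0.75 = 56.

56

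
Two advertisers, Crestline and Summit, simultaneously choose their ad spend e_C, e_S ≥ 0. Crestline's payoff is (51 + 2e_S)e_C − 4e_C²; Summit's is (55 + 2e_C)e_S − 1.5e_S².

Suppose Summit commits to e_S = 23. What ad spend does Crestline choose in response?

Expanding Crestline's payoff: 51e_C + 2e_Se_C − 4e_C².
∂π/∂e_C = 51 + 2e_S − 8e_C = 0, so e_C = 6.375 + 0.25e_S.
At e_S = 23: e_C = 6.375 + 0.25·23 = 12.125.

12.125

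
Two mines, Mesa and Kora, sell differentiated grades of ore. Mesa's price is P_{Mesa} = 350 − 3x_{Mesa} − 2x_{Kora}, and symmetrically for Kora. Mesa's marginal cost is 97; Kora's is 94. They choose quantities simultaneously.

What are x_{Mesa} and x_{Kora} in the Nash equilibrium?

Mine Mesa's profit: π = x_{Mesa}(350 − 3x_{Mesa} − 2x_{Kora}) − 97x_{Mesa}.
∂π/∂x_{Mesa} = 253 − 6x_{Mesa} − 2x_{Kora} = 0 ⇒ x_{Mesa} = 253/6 − (1/3)x_{Kora}.
Similarly x_{Kora} = 128/3 − (1/3)x_{Mesa}.
Plugging x_{Kora} into Mesa's best response: x_{Mesa} = 253/6 − (1/3)(128/3 − (1/3)x_{Mesa}) ⇒ (8/9)x_{Mesa} = 503/18, so x_{Mesa} = 31.4375.
Then x_{Kora} = 128/3 − (1/3)·31.4375 = 32.1875.

31.4375, 32.1875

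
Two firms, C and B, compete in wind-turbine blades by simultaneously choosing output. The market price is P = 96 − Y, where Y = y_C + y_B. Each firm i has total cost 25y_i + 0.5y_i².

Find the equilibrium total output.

Firm C's profit: π = y_C(96 − (y_C + y_B)) − 25y_C − 0.5y_C².
∂π/∂y_C = 71 − 3y_C − y_B = 0, so y_C = 71/3 − (1/3)y_B.
The game is symmetric, so in equilibrium y_B = y_C: the reaction function gives (4/3)y_C = 71/3, hence y_C = 17.75.
Total output: 17.75 + 17.75 = 35.5.

35.5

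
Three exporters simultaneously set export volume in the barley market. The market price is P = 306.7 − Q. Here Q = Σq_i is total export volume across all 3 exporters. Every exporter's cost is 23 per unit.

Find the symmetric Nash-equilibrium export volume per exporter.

A representative exporter's profit is π_i = q_i(306.7 − Q) − 23q_i, with Q = q_i + Σ_{j≠i} q_j.
First-order condition: 283.7 − 2q_i − Σ_{j≠i} q_j = 0.
With identical exporters, set every q_j = q: then 283.7 − 2q − 2q = 0, i.e. q = 283.7/4 = 70.925.

70.925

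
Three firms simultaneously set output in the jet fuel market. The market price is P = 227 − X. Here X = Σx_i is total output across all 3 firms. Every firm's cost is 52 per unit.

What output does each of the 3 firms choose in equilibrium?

43.75

A representative firm's profit is π_i = x_i(227 − X) − 52x_i, with X = x_i + Σ_{j≠i} x_j.
First-order condition: 175 − 2x_i − Σ_{j≠i} x_j = 0.
In a symmetric equilibrium every firm chooses the same x, so Σ_{j≠i} x_j = 2x. The condition becomes 175 − 4x = 0, giving x = 175/4 = 43.75.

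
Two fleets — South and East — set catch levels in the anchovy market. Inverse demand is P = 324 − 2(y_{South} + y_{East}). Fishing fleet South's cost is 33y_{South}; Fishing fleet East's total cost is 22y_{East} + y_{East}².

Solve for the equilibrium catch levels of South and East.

Fishing fleet South's profit: π = y_{South}(324 − 2(y_{South} + y_{East})) − 33y_{South}.
∂π/∂y_{South} = 291 − 4y_{South} − 2y_{East} = 0, so y_{South} = 72.75 − 0.5y_{East}.
For East: ∂π/∂y_{East} = 302 − 6y_{East} − 2y_{South} = 0 ⇒ y_{East} = 151/3 − (1/3)y_{South}.
Solving the two reaction functions simultaneously: (1 − (−0.5)(−1/3))y_{South} = 72.75 − 0.5·(151/3), so (5/6)y_{South} = 571/12 and y_{South} = 57.1.
Then y_{East} = 151/3 − (1/3)·57.1 = 31.3.

57.1, 31.3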